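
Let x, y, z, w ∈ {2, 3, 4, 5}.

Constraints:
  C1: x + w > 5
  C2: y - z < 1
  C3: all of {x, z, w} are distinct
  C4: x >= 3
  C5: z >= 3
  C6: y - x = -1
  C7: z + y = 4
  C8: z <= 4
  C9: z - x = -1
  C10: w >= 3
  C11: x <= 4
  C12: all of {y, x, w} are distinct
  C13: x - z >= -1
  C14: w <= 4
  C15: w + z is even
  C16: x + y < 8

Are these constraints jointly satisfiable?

Unsatisfiable

Constraints 4, 5, 8, 10, 11, and 14 confine each of x, z, w to the 2 values {3, 4}.
Constraint 3 requires all 3 of them to be distinct, but only 2 values are available — impossible by the pigeonhole principle.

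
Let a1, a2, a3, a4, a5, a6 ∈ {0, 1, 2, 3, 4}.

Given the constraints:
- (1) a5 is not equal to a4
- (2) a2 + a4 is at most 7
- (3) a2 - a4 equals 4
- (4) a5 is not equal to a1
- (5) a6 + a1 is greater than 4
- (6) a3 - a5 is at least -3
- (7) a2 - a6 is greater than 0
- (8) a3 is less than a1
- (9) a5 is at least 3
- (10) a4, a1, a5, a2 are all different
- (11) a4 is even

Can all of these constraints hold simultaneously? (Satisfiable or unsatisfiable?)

Satisfiable

Take a1 = 2, a2 = 4, a3 = 1, a4 = 0, a5 = 3, a6 = 3. Then constraint 2: a2 + a4 = 4; constraint 3: a2 - a4 = 4; constraint 5: a6 + a1 = 5, and every other listed constraint is also met.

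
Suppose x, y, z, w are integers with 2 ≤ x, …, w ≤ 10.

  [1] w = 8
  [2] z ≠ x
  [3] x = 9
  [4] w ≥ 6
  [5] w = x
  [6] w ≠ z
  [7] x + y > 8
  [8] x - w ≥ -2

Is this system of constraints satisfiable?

Unsatisfiable

Constraint 1 fixes w = 8 and constraint 3 fixes x = 9, but constraint 5 requires w = x. Since 8 ≠ 9, contradiction.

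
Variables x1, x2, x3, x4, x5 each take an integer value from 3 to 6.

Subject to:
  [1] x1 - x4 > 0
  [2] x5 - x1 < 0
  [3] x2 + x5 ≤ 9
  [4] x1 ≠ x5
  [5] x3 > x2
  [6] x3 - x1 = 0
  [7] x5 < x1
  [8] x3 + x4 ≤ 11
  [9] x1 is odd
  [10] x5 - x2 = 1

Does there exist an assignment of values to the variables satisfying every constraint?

Satisfiable

Setting (x1, x2, x3, x4, x5) = (5, 3, 5, 3, 4) satisfies everything: constraint 1: x1 - x4 = 2; constraint 2: x5 - x1 = -1, and the others follow.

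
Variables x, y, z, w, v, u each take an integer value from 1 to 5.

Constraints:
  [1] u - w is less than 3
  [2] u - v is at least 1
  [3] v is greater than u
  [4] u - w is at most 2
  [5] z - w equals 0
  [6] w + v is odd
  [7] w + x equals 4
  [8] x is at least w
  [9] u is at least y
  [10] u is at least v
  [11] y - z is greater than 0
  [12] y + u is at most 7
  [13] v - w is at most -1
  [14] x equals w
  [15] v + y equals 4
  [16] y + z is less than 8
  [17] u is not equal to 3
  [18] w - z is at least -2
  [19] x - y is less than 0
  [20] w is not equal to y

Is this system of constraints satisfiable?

Constraints 3, 8, 9, 13, and 19 give w ≤ x, x < y, y ≤ u, u < v, v < w. Chaining: w ≤ x < y ≤ u < v < w, which forces w < w — impossible.

Unsatisfiable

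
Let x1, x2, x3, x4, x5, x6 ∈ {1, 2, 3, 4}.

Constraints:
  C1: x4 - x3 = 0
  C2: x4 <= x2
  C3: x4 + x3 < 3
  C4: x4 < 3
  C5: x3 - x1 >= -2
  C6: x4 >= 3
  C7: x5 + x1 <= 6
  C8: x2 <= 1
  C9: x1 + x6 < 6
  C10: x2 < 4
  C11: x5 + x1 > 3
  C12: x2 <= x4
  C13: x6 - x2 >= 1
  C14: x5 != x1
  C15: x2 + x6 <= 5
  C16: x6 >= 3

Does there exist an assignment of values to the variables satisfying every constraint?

Unsatisfiable

From constraints 2 and 6: x2 ≥ x4 ≥ 3. From constraint 16: x6 ≥ 3. Hence x2 + x6 ≥ 6. But constraint 15 requires x2 + x6 ≤ 5, and 5 < 6. Contradiction.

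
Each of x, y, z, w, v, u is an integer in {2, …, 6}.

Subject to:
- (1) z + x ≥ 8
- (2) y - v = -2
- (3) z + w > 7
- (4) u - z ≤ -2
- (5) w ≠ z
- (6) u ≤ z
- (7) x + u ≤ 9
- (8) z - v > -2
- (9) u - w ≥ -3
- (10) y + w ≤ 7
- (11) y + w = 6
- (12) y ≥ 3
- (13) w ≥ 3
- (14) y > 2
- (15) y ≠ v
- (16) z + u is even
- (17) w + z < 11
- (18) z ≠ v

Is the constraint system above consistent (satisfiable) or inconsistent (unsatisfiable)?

Satisfiable

One satisfying assignment is x = 4, y = 3, z = 6, w = 3, v = 5, u = 2.
For the less obvious constraints — constraint 1: z + x = 10; constraint 2: y - v = -2; constraint 3: z + w = 9 — and the others hold by inspection.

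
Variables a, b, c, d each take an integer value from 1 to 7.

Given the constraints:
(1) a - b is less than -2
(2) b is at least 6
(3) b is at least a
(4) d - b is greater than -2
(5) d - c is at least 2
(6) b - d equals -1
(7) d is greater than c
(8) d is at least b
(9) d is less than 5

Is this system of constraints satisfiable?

Unsatisfiable

From constraints 2 and 8: d ≥ b and b ≥ 6, so d ≥ 6. From constraint 9: d ≤ 4. But 4 < 6, so no value of d works.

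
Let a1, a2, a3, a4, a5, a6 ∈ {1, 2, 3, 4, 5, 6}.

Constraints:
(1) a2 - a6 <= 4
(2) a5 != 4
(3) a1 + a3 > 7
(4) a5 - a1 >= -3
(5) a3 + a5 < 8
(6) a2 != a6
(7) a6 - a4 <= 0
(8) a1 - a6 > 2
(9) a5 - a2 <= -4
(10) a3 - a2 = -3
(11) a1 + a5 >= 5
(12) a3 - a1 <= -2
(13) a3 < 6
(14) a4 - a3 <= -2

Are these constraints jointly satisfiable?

Constraints 1, 4, 7, 9, 12, and 14 give a2 − a5 ≥ 4, a5 − a1 ≥ -3, a1 − a3 ≥ 2, a3 − a4 ≥ 2, a4 − a6 ≥ 0, a6 − a2 ≥ -4.
Adding all 6 inequalities: the left sides telescope to 0, and the right sides sum to 4 + (-3) + 2 + 2 + 0 + (-4) = 1. So 0 ≥ 1, which is false.

Unsatisfiable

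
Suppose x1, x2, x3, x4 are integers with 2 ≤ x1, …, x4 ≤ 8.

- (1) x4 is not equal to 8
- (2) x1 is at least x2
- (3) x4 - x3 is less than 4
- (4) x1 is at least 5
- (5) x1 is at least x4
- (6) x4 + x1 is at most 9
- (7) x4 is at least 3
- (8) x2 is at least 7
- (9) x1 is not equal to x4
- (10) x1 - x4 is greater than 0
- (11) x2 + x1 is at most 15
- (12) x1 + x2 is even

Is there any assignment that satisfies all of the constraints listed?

Unsatisfiable

From constraint 7: x4 ≥ 3. From constraints 2 and 8: x1 ≥ x2 ≥ 7. Hence x4 + x1 ≥ 10. But constraint 6 requires x4 + x1 ≤ 9, and 9 < 10. Contradiction.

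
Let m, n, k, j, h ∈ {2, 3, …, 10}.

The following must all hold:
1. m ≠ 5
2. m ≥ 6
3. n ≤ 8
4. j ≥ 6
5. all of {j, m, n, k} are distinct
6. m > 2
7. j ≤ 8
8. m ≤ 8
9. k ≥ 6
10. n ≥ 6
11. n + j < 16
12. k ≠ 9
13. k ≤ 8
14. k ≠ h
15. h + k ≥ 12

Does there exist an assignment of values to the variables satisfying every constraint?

Constraints 2, 3, 4, 7, 8, 9, 10, and 13 confine each of j, m, n, k to the 3 values {6, …, 8}.
Constraint 5 requires all 4 of them to be distinct, but only 3 values are available — impossible by the pigeonhole principle.

Unsatisfiable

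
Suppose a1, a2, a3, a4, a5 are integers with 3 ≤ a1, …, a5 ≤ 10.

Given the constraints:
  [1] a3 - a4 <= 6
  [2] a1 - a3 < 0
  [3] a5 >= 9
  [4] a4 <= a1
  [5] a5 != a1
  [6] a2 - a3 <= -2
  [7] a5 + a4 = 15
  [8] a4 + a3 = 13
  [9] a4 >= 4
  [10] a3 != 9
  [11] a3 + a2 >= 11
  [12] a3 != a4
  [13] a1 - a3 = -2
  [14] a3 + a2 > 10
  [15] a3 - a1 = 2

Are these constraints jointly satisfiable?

Satisfiable

Try a1 = 6, a2 = 5, a3 = 8, a4 = 5, a5 = 10.
Check constraint 1: a3 - a4 = 3; constraint 2: a1 - a3 = -2; constraint 6: a2 - a3 = -3. The remaining constraints are straightforward to verify.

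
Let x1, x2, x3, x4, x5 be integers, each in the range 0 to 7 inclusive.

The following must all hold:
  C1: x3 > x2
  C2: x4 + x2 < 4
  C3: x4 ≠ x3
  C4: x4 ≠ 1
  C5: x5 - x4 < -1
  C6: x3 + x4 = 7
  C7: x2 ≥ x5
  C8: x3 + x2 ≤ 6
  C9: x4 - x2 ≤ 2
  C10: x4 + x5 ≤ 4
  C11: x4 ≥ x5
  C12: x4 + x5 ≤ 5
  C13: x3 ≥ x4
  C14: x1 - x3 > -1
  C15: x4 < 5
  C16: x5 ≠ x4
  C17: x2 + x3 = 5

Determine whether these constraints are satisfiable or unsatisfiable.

Try x1 = 7, x2 = 0, x3 = 5, x4 = 2, x5 = 0.
Check constraint 2: x4 + x2 = 2; constraint 5: x5 - x4 = -2; constraint 6: x3 + x4 = 7. The remaining constraints are straightforward to verify.

Satisfiable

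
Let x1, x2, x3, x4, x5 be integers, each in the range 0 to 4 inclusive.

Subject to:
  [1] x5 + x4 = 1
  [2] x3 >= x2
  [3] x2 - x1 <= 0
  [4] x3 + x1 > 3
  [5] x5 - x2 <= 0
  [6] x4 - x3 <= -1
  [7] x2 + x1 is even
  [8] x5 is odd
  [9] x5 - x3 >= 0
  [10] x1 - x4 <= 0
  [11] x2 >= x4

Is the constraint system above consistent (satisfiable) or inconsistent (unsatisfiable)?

Unsatisfiable

Constraints 3, 5, 6, 9, and 10 give x3 − x4 ≥ 1, x4 − x1 ≥ 0, x1 − x2 ≥ 0, x2 − x5 ≥ 0, x5 − x3 ≥ 0.
Adding all 5 inequalities: the left sides telescope to 0, and the right sides sum to 1 + 0 + 0 + 0 + 0 = 1. So 0 ≥ 1, which is false.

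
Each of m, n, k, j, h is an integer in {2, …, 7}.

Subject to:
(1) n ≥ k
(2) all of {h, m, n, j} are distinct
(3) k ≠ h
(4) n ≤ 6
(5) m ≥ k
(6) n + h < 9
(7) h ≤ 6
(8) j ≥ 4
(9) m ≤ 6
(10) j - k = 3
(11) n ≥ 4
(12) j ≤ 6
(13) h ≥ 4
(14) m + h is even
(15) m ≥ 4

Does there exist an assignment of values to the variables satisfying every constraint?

Unsatisfiable

Constraints 4, 7, 8, 9, 11, 12, 13, and 15 confine each of h, m, n, j to the 3 values {4, …, 6}.
Constraint 2 requires all 4 of them to be distinct, but only 3 values are available — impossible by the pigeonhole principle.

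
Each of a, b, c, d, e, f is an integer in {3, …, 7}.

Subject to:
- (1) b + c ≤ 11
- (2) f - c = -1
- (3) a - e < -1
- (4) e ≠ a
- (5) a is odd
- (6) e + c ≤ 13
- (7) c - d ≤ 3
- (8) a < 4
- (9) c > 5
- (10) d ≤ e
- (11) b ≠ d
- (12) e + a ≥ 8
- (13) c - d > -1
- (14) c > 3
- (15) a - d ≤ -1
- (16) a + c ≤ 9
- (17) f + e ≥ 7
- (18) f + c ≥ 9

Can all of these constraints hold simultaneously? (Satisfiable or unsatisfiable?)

Satisfiable

The assignment a = 3, b = 3, c = 6, d = 4, e = 5, f = 5 works:
  constraint 1 holds since b + c = 9.
  constraint 2 holds since f - c = -1.
The rest check out directly.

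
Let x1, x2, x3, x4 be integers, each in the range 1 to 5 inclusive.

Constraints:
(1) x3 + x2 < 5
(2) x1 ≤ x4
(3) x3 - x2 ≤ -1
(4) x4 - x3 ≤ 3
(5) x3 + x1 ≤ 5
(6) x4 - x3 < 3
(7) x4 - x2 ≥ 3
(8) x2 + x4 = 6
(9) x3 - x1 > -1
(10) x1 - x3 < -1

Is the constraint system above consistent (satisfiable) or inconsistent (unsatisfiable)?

Constraints 3, 4, and 7 give x3 − x4 ≥ -3, x4 − x2 ≥ 3, x2 − x3 ≥ 1.
Adding all 3 inequalities: the left sides telescope to 0, and the right sides sum to (-3) + 3 + 1 = 1. So 0 ≥ 1, which is false.

Unsatisfiable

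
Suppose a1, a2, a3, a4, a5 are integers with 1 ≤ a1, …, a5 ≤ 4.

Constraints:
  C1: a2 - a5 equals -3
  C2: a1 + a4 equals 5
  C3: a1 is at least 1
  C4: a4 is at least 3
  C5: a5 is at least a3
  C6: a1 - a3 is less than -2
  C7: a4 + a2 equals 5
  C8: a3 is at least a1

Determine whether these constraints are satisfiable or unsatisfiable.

Try a1 = 1, a2 = 1, a3 = 4, a4 = 4, a5 = 4.
Check constraint 1: a2 - a5 = -3; constraint 2: a1 + a4 = 5; constraint 6: a1 - a3 = -3. The remaining constraints are straightforward to verify.

Satisfiable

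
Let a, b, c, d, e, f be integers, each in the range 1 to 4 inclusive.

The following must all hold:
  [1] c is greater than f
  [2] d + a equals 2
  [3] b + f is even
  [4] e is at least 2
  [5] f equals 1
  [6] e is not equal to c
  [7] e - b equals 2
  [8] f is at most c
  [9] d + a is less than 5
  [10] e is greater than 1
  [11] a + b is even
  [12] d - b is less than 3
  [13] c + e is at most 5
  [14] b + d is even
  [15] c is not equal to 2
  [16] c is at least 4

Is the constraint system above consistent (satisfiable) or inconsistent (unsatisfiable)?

Unsatisfiable

From constraint 16: c ≥ 4. From constraint 4: e ≥ 2. Hence c + e ≥ 6. But constraint 13 requires c + e ≤ 5, and 5 < 6. Contradiction.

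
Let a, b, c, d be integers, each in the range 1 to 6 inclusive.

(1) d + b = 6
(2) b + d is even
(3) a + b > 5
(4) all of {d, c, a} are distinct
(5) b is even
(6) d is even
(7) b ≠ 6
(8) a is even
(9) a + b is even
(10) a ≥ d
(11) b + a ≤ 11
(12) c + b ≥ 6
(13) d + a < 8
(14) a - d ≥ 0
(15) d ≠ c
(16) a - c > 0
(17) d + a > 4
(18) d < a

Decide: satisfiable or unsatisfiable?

Try a = 4, b = 4, c = 3, d = 2.
Check constraint 1: d + b = 6; constraint 3: a + b = 8; constraint 11: b + a = 8. The remaining constraints are straightforward to verify.

Satisfiable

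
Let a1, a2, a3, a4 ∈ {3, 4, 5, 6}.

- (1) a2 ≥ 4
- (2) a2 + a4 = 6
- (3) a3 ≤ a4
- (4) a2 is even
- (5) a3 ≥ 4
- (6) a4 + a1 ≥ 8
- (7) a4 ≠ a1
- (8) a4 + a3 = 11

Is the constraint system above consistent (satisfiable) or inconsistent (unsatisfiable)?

Unsatisfiable

From constraint 1: a2 ≥ 4. From constraints 3 and 5: a4 ≥ a3 ≥ 4. Hence a2 + a4 ≥ 8. But constraint 2 requires a2 + a4 = 6, and 6 < 8. Contradiction.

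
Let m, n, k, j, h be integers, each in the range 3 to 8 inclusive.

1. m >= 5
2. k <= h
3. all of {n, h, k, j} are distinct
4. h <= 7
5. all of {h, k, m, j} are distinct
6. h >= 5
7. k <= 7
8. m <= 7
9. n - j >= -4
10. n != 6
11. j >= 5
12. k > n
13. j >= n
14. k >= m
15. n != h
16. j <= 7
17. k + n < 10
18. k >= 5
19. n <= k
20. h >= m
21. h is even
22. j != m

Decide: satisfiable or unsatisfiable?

Unsatisfiable

Constraints 1, 4, 6, 7, 8, 11, 16, and 18 confine each of h, k, m, j to the 3 values {5, …, 7}.
Constraint 5 requires all 4 of them to be distinct, but only 3 values are available — impossible by the pigeonhole principle.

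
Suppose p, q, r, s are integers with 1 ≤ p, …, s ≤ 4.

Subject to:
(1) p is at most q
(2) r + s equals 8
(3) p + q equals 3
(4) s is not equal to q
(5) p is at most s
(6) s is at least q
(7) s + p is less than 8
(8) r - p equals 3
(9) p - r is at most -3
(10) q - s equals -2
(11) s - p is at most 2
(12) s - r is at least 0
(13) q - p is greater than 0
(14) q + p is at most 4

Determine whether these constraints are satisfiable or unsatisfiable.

Unsatisfiable

Constraints 9, 11, and 12 give p − s ≥ -2, s − r ≥ 0, r − p ≥ 3.
Adding all 3 inequalities: the left sides telescope to 0, and the right sides sum to (-2) + 0 + 3 = 1. So 0 ≥ 1, which is false.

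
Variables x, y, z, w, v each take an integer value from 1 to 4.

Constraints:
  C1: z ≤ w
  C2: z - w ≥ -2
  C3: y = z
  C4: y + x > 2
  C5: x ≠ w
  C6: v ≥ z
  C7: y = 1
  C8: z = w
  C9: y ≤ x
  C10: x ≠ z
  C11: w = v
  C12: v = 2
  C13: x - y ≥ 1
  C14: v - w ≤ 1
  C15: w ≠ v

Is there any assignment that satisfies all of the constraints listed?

Constraint 7 fixes y = 1 and constraint 12 fixes v = 2. Constraints 3, 8, and 11 give y = z = w = v, so y = v. But 1 ≠ 2 — contradiction.

Unsatisfiable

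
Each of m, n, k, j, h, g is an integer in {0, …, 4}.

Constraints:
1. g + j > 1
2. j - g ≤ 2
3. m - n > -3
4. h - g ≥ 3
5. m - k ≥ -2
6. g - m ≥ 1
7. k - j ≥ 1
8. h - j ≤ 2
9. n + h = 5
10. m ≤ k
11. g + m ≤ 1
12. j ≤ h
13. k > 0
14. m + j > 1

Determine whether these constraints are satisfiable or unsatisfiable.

Constraints 4, 5, 6, 7, and 8 give h − g ≥ 3, g − m ≥ 1, m − k ≥ -2, k − j ≥ 1, j − h ≥ -2.
Adding all 5 inequalities: the left sides telescope to 0, and the right sides sum to 3 + 1 + (-2) + 1 + (-2) = 1. So 0 ≥ 1, which is false.

Unsatisfiable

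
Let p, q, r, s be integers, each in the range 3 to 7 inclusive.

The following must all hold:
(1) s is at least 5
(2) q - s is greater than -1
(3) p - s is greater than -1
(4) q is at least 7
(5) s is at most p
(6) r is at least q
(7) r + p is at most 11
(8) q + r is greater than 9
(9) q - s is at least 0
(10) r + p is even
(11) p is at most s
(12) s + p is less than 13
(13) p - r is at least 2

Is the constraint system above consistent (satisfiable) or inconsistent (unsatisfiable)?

From constraints 4 and 6: r ≥ q ≥ 7. From constraints 1 and 5: p ≥ s ≥ 5. Hence r + p ≥ 12. But constraint 7 requires r + p ≤ 11, and 11 < 12. Contradiction.

Unsatisfiable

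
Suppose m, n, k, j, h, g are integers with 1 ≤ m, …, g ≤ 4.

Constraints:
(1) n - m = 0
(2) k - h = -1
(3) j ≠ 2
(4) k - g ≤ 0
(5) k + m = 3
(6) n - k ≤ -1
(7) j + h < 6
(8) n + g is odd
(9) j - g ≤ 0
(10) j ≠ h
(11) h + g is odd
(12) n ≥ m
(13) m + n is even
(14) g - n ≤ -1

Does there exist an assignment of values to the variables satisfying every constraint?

Unsatisfiable

Constraints 4, 6, and 14 give g − k ≥ 0, k − n ≥ 1, n − g ≥ 1.
Adding all 3 inequalities: the left sides telescope to 0, and the right sides sum to 0 + 1 + 1 = 2. So 0 ≥ 2, which is false.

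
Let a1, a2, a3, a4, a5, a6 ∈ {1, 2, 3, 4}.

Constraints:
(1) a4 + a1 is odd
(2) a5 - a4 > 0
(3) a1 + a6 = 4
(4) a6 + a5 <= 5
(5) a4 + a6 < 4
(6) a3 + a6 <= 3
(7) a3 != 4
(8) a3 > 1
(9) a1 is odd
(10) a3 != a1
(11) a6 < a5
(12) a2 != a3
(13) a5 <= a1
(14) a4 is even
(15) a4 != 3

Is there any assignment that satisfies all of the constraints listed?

Satisfiable

The assignment a1 = 3, a2 = 3, a3 = 2, a4 = 2, a5 = 3, a6 = 1 works:
  constraint 2 holds since a5 - a4 = 1.
  constraint 3 holds since a1 + a6 = 4.
  constraint 4 holds since a6 + a5 = 4.
The rest check out directly.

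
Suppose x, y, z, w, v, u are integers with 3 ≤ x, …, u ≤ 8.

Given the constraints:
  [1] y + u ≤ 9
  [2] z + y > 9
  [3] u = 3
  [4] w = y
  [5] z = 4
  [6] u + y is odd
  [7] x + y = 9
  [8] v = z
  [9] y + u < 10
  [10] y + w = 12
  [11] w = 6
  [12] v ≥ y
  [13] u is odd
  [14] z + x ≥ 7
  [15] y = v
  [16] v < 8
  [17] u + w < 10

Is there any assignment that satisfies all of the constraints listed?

Unsatisfiable

Constraint 11 fixes w = 6 and constraint 5 fixes z = 4. Constraints 4, 8, and 15 give w = y = v = z, so w = z. But 6 ≠ 4 — contradiction.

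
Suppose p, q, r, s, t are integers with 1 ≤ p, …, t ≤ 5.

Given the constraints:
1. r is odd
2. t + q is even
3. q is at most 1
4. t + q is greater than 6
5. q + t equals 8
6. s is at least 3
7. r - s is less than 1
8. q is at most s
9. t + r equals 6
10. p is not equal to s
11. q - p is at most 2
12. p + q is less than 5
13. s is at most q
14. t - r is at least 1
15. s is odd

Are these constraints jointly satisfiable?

From constraint 6: s ≥ 3. From constraints 3 and 13: s ≤ q and q ≤ 1, so s ≤ 1. But 1 < 3, so no value of s works.

Unsatisfiable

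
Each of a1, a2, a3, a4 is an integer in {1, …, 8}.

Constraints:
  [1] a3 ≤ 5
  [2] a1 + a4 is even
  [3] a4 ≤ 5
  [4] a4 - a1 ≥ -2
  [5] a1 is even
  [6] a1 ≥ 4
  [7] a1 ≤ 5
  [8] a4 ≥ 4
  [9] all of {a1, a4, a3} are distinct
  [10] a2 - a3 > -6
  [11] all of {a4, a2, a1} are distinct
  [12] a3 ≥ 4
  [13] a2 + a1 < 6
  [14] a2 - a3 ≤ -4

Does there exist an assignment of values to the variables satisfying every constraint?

Constraints 1, 3, 6, 7, 8, and 12 confine each of a1, a4, a3 to the 2 values {4, 5}.
Constraint 9 requires all 3 of them to be distinct, but only 2 values are available — impossible by the pigeonhole principle.

Unsatisfiable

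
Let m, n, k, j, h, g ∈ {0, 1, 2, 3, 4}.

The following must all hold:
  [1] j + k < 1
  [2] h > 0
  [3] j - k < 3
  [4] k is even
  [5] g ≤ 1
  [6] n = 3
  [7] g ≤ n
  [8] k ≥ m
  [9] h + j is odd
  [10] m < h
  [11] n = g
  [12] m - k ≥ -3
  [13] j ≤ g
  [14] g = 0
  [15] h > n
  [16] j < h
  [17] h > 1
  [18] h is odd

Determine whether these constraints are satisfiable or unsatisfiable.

Unsatisfiable

Constraint 6 fixes n = 3 and constraint 14 fixes g = 0, but constraint 11 requires n = g. Since 3 ≠ 0, contradiction.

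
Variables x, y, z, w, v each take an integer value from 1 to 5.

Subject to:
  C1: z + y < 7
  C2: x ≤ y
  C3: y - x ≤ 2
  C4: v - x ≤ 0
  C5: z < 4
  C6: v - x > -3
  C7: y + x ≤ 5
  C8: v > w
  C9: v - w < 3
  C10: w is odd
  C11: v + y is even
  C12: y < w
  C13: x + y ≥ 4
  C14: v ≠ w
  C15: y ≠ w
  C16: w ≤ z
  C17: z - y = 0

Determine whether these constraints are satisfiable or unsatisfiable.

Constraints 2, 4, 8, and 12 give w < v, v ≤ x, x ≤ y, y < w. Chaining: w < v ≤ x ≤ y < w, which forces w < w — impossible.

Unsatisfiable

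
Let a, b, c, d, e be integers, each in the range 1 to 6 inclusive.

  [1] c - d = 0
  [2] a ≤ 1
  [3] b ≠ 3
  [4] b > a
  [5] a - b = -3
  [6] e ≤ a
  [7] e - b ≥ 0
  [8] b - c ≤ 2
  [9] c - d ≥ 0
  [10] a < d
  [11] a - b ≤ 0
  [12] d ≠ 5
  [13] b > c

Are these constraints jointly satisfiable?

Constraints 6, 7, 9, 10, and 13 give a < d, d ≤ c, c < b, b ≤ e, e ≤ a. Chaining: a < d ≤ c < b ≤ e ≤ a, which forces a < a — impossible.

Unsatisfiable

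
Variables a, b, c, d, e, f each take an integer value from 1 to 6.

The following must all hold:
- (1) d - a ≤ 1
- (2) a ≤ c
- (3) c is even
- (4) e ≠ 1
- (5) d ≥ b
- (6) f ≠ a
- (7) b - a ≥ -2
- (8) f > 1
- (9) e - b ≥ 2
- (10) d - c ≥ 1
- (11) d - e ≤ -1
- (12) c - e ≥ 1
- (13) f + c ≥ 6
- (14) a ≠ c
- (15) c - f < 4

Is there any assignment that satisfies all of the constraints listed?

Constraints 1, 7, 9, 10, and 12 give c − e ≥ 1, e − b ≥ 2, b − a ≥ -2, a − d ≥ -1, d − c ≥ 1.
Adding all 5 inequalities: the left sides telescope to 0, and the right sides sum to 1 + 2 + (-2) + (-1) + 1 = 1. So 0 ≥ 1, which is false.

Unsatisfiable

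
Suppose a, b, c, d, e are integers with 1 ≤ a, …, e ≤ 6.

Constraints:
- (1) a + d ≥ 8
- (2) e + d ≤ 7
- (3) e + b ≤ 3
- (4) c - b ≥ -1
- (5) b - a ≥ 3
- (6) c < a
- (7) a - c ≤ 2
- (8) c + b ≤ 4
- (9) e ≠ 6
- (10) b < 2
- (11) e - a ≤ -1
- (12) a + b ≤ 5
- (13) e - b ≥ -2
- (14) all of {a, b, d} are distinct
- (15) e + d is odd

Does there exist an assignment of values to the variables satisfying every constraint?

Constraints 5, 11, and 13 give b − a ≥ 3, a − e ≥ 1, e − b ≥ -2.
Adding all 3 inequalities: the left sides telescope to 0, and the right sides sum to 3 + 1 + (-2) = 2. So 0 ≥ 2, which is false.

Unsatisfiable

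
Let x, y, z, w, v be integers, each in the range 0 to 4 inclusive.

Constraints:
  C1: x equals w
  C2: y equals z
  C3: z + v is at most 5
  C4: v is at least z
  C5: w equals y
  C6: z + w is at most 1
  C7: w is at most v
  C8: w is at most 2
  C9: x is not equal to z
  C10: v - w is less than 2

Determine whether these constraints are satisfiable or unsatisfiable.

From constraints 1, 2, and 5, x = w = y = z, so x = z. But constraint 9 says x ≠ z. Contradiction.

Unsatisfiable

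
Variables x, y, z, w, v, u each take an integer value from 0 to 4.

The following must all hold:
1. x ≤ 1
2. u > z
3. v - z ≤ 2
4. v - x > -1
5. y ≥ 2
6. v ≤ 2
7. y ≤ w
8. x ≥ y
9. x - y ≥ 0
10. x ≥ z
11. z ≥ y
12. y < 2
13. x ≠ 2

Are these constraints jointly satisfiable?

From constraints 5 and 8: x ≥ y and y ≥ 2, so x ≥ 2. From constraint 1: x ≤ 1. But 1 < 2, so no value of x works.

Unsatisfiable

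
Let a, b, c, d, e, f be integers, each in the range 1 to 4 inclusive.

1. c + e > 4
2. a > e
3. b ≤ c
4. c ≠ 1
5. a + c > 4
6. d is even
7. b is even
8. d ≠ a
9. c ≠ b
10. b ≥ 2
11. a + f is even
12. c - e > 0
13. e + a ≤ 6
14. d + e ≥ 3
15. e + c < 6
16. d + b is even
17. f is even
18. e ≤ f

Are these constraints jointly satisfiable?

Setting (a, b, c, d, e, f) = (4, 2, 3, 2, 2, 2) satisfies everything: constraint 1: c + e = 5; constraint 5: a + c = 7, and the others follow.

Satisfiable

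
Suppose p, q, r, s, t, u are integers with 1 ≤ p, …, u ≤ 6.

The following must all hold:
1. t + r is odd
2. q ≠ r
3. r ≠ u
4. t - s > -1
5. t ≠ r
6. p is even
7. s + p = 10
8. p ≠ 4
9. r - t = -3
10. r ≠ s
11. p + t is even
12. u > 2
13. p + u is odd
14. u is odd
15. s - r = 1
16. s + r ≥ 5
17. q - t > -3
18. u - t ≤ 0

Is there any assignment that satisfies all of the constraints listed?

Satisfiable

The assignment p = 6, q = 4, r = 3, s = 4, t = 6, u = 5 works:
  constraint 4 holds since t - s = 2.
  constraint 7 holds since s + p = 10.
  constraint 9 holds since r - t = -3.
The rest check out directly.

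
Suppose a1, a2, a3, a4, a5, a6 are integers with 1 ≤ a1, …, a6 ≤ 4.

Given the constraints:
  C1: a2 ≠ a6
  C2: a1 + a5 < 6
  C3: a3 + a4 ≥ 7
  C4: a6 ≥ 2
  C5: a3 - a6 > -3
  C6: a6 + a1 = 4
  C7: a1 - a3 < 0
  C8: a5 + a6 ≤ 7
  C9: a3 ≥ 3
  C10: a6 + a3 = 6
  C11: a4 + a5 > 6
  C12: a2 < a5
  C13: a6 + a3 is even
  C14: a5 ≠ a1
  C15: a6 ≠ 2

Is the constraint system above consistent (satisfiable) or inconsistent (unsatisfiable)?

Satisfiable

The assignment a1 = 1, a2 = 2, a3 = 3, a4 = 4, a5 = 4, a6 = 3 works:
  constraint 2 holds since a1 + a5 = 5.
  constraint 3 holds since a3 + a4 = 7.
  constraint 5 holds since a3 - a6 = 0.
The rest check out directly.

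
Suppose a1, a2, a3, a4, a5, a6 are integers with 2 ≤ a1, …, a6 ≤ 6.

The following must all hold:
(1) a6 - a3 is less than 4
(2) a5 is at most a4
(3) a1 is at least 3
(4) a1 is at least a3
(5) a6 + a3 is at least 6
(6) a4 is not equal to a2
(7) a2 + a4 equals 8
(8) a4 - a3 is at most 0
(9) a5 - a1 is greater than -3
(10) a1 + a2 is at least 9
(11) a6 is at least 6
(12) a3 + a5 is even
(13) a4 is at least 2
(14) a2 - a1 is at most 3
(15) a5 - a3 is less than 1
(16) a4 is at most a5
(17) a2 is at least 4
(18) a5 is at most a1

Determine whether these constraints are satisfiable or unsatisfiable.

Satisfiable

Take a1 = 4, a2 = 5, a3 = 3, a4 = 3, a5 = 3, a6 = 6. Then constraint 1: a6 - a3 = 3; constraint 5: a6 + a3 = 9, and every other listed constraint is also met.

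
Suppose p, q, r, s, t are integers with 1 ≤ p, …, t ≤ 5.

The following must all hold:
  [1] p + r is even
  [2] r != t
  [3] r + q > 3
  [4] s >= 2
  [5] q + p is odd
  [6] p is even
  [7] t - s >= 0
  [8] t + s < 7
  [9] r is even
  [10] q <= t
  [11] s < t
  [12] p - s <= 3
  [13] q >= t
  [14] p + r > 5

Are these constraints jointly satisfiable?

Satisfiable

One satisfying assignment is p = 4, q = 3, r = 2, s = 2, t = 3.
For the less obvious constraints — constraint 3: r + q = 5; constraint 7: t - s = 1 — and the others hold by inspection.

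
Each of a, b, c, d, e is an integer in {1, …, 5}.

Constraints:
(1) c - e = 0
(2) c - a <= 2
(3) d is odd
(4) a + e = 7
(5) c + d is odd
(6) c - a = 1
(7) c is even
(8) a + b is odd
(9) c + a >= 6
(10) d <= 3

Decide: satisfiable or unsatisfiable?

The assignment a = 3, b = 4, c = 4, d = 1, e = 4 works:
  constraint 1 holds since c - e = 0.
  constraint 2 holds since c - a = 1.
The rest check out directly.

Satisfiable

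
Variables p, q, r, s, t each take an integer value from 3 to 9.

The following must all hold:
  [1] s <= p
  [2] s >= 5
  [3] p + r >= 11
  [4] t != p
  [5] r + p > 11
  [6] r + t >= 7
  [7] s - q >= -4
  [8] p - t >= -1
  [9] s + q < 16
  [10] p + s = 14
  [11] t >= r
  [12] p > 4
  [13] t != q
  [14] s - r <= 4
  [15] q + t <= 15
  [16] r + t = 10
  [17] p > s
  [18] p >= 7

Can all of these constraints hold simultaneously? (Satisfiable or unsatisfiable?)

Take p = 8, q = 8, r = 4, s = 6, t = 6. Then constraint 3: p + r = 12; constraint 5: r + p = 12; constraint 6: r + t = 10, and every other listed constraint is also met.

Satisfiable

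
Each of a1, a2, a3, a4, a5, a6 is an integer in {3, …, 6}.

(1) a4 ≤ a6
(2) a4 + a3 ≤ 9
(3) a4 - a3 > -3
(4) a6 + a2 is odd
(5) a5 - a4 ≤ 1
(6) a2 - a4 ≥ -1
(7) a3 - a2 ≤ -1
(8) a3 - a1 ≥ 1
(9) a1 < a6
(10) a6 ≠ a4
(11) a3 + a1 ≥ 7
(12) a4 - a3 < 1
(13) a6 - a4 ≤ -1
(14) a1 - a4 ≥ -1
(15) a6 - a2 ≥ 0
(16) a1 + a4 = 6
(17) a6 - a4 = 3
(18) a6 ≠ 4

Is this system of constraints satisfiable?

Unsatisfiable

Constraints 7, 8, 13, 14, and 15 give a1 − a4 ≥ -1, a4 − a6 ≥ 1, a6 − a2 ≥ 0, a2 − a3 ≥ 1, a3 − a1 ≥ 1.
Adding all 5 inequalities: the left sides telescope to 0, and the right sides sum to (-1) + 1 + 0 + 1 + 1 = 2. So 0 ≥ 2, which is false.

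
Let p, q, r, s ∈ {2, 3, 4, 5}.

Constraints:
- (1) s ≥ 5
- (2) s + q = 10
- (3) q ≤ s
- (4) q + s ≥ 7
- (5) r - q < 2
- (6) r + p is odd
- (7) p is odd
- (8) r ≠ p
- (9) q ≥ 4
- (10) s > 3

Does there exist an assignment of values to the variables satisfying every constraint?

Satisfiable

One satisfying assignment is p = 5, q = 5, r = 4, s = 5.
For the less obvious constraints — constraint 2: s + q = 10; constraint 4: q + s = 10 — and the others hold by inspection.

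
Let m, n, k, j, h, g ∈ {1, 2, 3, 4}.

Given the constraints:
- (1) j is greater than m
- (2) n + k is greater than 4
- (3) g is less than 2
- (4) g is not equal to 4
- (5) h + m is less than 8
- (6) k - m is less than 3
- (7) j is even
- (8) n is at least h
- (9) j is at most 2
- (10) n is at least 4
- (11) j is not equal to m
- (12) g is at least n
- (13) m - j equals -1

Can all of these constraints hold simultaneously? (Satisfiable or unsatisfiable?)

Unsatisfiable

From constraints 10 and 12: g ≥ n and n ≥ 4, so g ≥ 4. From constraint 3: g ≤ 1. But 1 < 4, so no value of g works.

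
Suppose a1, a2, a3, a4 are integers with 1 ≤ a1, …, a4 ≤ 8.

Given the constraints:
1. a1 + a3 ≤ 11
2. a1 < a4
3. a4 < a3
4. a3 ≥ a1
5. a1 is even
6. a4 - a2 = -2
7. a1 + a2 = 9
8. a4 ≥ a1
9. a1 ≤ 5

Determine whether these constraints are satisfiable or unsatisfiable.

Satisfiable

Setting (a1, a2, a3, a4) = (2, 7, 6, 5) satisfies everything: constraint 1: a1 + a3 = 8; constraint 6: a4 - a2 = -2, and the others follow.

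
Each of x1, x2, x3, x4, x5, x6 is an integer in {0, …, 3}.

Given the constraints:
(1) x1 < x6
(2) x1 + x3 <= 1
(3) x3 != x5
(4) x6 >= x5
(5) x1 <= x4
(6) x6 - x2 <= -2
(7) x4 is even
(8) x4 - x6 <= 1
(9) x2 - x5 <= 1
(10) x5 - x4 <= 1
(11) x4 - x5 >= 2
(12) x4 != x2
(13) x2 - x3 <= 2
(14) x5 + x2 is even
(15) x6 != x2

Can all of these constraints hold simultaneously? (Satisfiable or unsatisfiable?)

Constraints 6, 8, 9, and 11 give x5 − x2 ≥ -1, x2 − x6 ≥ 2, x6 − x4 ≥ -1, x4 − x5 ≥ 2.
Adding all 4 inequalities: the left sides telescope to 0, and the right sides sum to (-1) + 2 + (-1) + 2 = 2. So 0 ≥ 2, which is false.

Unsatisfiable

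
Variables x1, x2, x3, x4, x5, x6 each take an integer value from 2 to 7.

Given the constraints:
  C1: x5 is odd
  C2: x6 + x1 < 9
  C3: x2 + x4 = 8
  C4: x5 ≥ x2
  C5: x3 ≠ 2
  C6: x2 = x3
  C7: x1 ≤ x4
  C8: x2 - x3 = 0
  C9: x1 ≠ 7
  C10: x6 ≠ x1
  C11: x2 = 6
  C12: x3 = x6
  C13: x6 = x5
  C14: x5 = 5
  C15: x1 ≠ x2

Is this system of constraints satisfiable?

Constraint 11 fixes x2 = 6 and constraint 14 fixes x5 = 5. Constraints 6, 12, and 13 give x2 = x3 = x6 = x5, so x2 = x5. But 6 ≠ 5 — contradiction.

Unsatisfiable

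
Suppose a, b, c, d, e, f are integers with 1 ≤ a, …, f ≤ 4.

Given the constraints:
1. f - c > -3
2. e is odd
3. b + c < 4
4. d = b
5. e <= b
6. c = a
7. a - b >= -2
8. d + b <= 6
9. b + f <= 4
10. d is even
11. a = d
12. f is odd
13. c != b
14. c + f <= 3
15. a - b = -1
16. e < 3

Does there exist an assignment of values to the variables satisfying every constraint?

Unsatisfiable

From constraints 4, 6, and 11, c = a = d = b, so c = b. But constraint 13 says c ≠ b. Contradiction.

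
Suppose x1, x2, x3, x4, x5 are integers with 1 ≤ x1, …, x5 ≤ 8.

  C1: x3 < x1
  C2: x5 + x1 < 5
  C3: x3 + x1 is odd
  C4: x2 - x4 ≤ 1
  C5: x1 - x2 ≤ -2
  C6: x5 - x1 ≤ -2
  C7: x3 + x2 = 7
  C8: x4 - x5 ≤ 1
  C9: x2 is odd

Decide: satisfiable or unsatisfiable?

Constraints 4, 5, 6, and 8 give x4 − x2 ≥ -1, x2 − x1 ≥ 2, x1 − x5 ≥ 2, x5 − x4 ≥ -1.
Adding all 4 inequalities: the left sides telescope to 0, and the right sides sum to (-1) + 2 + 2 + (-1) = 2. So 0 ≥ 2, which is false.

Unsatisfiable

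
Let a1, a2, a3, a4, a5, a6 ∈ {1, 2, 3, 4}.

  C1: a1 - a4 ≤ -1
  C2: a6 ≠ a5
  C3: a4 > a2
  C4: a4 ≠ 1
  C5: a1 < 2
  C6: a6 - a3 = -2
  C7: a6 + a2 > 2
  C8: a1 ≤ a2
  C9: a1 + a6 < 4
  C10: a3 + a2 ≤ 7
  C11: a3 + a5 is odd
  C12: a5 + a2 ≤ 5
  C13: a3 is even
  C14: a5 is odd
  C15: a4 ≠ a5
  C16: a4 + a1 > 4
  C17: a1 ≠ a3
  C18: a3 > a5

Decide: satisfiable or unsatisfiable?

Setting (a1, a2, a3, a4, a5, a6) = (1, 1, 4, 4, 1, 2) satisfies everything: constraint 1: a1 - a4 = -3; constraint 6: a6 - a3 = -2; constraint 7: a6 + a2 = 3, and the others follow.

Satisfiable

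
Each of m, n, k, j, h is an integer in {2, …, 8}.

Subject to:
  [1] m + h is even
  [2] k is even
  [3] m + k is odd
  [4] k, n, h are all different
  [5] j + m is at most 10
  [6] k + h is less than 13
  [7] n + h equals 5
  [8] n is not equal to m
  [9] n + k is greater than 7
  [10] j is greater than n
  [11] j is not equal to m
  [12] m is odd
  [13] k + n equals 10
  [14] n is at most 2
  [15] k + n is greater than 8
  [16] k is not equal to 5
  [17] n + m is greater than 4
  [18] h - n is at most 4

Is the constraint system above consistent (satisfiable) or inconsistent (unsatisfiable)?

The assignment m = 3, n = 2, k = 8, j = 4, h = 3 works:
  constraint 5 holds since j + m = 7.
  constraint 6 holds since k + h = 11.
  constraint 7 holds since n + h = 5.
The rest check out directly.

Satisfiable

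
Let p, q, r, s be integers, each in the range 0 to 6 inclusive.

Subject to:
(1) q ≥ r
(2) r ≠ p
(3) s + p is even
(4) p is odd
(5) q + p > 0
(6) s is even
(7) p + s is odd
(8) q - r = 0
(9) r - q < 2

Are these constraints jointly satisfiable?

Constraint 6 makes s even and constraint 4 makes p odd, so s + p must be odd. Constraint 3 says s + p is even — contradiction.

Unsatisfiable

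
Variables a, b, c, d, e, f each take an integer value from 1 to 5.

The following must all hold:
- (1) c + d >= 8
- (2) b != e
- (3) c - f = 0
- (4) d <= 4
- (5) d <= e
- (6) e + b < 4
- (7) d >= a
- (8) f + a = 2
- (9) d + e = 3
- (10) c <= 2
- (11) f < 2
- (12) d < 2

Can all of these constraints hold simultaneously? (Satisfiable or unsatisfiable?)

From constraint 10: c ≤ 2. From constraint 4: d ≤ 4. Hence c + d ≤ 6. But constraint 1 requires c + d ≥ 8, and 8 > 6. Contradiction.

Unsatisfiable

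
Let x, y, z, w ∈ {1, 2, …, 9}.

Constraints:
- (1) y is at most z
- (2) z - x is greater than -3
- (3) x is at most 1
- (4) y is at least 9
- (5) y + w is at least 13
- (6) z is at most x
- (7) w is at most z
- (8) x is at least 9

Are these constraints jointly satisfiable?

Unsatisfiable

From constraints 1 and 4: z ≥ y and y ≥ 9, so z ≥ 9. From constraints 3 and 6: z ≤ x and x ≤ 1, so z ≤ 1. But 1 < 9, so no value of z works.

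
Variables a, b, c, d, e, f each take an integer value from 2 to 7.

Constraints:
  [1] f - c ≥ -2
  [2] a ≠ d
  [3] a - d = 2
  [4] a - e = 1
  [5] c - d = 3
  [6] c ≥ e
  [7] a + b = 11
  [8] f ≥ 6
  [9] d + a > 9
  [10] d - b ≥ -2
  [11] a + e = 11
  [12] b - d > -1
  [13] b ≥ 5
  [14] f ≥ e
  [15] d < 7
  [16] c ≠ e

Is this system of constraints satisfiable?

Satisfiable

Setting (a, b, c, d, e, f) = (6, 5, 7, 4, 5, 6) satisfies everything: constraint 1: f - c = -1; constraint 3: a - d = 2, and the others follow.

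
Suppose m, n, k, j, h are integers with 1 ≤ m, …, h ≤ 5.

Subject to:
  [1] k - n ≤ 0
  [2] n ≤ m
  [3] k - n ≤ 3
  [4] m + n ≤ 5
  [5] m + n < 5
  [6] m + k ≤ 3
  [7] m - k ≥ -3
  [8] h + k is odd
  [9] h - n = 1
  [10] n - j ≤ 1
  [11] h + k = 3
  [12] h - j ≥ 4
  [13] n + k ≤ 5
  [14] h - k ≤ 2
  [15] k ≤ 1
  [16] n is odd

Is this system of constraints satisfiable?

Constraints 1, 10, 12, and 14 give j − n ≥ -1, n − k ≥ 0, k − h ≥ -2, h − j ≥ 4.
Adding all 4 inequalities: the left sides telescope to 0, and the right sides sum to (-1) + 0 + (-2) + 4 = 1. So 0 ≥ 1, which is false.

Unsatisfiable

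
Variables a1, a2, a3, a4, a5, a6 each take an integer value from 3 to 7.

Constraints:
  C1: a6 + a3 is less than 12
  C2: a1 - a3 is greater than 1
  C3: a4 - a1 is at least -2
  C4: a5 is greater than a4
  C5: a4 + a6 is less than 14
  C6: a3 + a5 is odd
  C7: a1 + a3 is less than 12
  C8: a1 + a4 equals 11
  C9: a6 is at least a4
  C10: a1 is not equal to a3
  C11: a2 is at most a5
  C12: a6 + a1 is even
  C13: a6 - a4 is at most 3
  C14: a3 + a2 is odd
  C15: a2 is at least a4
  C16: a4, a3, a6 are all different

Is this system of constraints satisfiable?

Satisfiable

Take a1 = 6, a2 = 6, a3 = 3, a4 = 5, a5 = 6, a6 = 6. Then constraint 1: a6 + a3 = 9; constraint 2: a1 - a3 = 3, and every other listed constraint is also met.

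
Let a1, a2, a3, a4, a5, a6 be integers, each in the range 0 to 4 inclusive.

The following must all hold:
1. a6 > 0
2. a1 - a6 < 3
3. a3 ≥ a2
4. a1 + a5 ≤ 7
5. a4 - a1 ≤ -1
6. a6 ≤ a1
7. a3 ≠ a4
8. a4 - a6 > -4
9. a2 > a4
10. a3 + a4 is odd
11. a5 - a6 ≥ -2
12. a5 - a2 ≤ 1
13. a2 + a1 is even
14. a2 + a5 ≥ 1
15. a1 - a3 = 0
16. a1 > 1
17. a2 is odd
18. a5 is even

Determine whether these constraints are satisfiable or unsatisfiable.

Satisfiable

The assignment a1 = 3, a2 = 1, a3 = 3, a4 = 0, a5 = 2, a6 = 2 works:
  constraint 2 holds since a1 - a6 = 1.
  constraint 4 holds since a1 + a5 = 5.
  constraint 5 holds since a4 - a1 = -3.
The rest check out directly.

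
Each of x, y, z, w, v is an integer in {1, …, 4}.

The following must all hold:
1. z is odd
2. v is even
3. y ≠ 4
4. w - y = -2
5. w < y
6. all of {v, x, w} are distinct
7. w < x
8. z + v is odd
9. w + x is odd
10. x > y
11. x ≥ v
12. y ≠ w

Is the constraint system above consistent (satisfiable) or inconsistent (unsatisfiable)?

Take x = 4, y = 3, z = 3, w = 1, v = 2. Then constraint 4: w - y = -2; constraint 6: values 2, 4, 1 are distinct, and every other listed constraint is also met.

Satisfiable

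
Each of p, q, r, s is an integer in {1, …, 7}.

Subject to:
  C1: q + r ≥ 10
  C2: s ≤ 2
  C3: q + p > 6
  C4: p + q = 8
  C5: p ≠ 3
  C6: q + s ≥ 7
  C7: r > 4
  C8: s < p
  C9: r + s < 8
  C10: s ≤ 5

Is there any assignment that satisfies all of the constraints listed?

One satisfying assignment is p = 2, q = 6, r = 5, s = 1.
For the less obvious constraints — constraint 1: q + r = 11; constraint 3: q + p = 8; constraint 4: p + q = 8 — and the others hold by inspection.

Satisfiable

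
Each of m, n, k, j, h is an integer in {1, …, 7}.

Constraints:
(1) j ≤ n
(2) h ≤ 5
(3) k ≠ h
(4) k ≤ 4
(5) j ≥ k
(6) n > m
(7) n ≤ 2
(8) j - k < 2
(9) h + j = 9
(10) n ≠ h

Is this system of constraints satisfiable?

From constraint 2: h ≤ 5. From constraints 1 and 7: j ≤ n ≤ 2. Hence h + j ≤ 7. But constraint 9 requires h + j = 9, and 9 > 7. Contradiction.

Unsatisfiable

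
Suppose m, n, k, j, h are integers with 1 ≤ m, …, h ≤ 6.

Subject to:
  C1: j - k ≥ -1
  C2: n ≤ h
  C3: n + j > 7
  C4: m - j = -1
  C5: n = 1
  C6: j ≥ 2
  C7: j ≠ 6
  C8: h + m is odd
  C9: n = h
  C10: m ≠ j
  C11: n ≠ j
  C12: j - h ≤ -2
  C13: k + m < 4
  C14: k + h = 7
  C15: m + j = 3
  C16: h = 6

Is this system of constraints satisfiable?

Constraint 5 fixes n = 1 and constraint 16 fixes h = 6, but constraint 9 requires n = h. Since 1 ≠ 6, contradiction.

Unsatisfiable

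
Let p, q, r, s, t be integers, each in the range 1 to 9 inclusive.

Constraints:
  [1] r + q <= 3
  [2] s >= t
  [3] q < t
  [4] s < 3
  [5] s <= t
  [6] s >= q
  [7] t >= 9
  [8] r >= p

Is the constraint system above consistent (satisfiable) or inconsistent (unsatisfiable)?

From constraints 2 and 7: s ≥ t and t ≥ 9, so s ≥ 9. From constraint 4: s ≤ 2. But 2 < 9, so no value of s works.

Unsatisfiable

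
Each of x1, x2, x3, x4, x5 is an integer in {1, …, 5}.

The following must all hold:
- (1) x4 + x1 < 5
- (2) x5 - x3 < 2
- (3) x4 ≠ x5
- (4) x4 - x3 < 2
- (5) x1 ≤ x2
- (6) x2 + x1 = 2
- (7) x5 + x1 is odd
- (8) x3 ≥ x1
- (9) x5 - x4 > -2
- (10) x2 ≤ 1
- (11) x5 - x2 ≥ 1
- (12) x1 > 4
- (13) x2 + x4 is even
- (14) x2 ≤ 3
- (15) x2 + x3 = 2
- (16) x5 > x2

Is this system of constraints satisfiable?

Unsatisfiable

From constraint 12: x1 ≥ 5. From constraints 5 and 14: x1 ≤ x2 and x2 ≤ 3, so x1 ≤ 3. But 3 < 5, so no value of x1 works.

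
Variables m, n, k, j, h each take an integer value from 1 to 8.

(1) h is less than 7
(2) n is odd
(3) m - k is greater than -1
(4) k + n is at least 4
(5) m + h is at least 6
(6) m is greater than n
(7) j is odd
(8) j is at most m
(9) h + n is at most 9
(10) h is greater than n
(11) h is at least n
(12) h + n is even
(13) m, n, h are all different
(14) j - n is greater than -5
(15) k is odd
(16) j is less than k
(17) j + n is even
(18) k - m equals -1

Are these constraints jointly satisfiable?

Take m = 4, n = 3, k = 3, j = 1, h = 5. Then constraint 3: m - k = 1; constraint 4: k + n = 6, and every other listed constraint is also met.

Satisfiable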